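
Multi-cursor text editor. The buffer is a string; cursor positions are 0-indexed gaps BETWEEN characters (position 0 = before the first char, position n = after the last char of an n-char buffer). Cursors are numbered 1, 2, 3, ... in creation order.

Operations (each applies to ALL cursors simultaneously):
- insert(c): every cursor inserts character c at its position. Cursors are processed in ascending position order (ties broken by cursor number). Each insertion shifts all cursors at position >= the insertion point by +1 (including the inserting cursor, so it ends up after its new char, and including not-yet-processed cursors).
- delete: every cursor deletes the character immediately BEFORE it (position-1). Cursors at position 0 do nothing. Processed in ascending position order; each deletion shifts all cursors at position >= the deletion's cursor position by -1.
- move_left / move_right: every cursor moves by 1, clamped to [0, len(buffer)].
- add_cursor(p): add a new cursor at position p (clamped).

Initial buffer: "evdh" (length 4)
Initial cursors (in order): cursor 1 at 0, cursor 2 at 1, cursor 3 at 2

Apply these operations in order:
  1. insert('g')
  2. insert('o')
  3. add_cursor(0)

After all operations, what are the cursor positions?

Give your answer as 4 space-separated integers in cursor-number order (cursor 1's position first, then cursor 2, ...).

After op 1 (insert('g')): buffer="gegvgdh" (len 7), cursors c1@1 c2@3 c3@5, authorship 1.2.3..
After op 2 (insert('o')): buffer="goegovgodh" (len 10), cursors c1@2 c2@5 c3@8, authorship 11.22.33..
After op 3 (add_cursor(0)): buffer="goegovgodh" (len 10), cursors c4@0 c1@2 c2@5 c3@8, authorship 11.22.33..

Answer: 2 5 8 0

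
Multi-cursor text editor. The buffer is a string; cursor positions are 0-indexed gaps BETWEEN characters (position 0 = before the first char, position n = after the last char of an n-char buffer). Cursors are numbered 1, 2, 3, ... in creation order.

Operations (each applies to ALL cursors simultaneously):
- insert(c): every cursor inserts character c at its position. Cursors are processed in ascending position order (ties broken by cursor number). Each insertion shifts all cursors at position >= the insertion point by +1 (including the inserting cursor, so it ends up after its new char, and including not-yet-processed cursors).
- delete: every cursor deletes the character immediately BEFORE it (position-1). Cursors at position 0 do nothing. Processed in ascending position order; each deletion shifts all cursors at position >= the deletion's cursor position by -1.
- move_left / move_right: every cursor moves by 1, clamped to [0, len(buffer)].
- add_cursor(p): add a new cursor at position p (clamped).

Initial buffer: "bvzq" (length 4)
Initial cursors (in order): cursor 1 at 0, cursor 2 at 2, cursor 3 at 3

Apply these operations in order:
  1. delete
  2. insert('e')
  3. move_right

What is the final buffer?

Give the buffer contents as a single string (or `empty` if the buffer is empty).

After op 1 (delete): buffer="bq" (len 2), cursors c1@0 c2@1 c3@1, authorship ..
After op 2 (insert('e')): buffer="ebeeq" (len 5), cursors c1@1 c2@4 c3@4, authorship 1.23.
After op 3 (move_right): buffer="ebeeq" (len 5), cursors c1@2 c2@5 c3@5, authorship 1.23.

Answer: ebeeq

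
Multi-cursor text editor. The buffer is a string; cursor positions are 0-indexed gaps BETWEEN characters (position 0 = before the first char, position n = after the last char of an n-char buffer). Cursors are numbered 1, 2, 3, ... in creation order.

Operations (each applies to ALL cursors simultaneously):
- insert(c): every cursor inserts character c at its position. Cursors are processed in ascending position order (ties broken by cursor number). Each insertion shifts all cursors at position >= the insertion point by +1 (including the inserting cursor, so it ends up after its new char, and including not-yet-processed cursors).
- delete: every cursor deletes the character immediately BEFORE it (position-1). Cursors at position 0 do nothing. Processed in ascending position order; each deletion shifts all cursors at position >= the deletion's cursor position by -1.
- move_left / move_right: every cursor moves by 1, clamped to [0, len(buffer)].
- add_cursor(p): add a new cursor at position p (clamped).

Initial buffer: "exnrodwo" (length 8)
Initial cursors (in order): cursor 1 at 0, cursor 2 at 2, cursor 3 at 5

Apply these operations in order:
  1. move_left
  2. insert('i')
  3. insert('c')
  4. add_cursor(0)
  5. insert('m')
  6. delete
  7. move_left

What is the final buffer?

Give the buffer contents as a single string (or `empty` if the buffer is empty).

Answer: iceicxnricodwo

Derivation:
After op 1 (move_left): buffer="exnrodwo" (len 8), cursors c1@0 c2@1 c3@4, authorship ........
After op 2 (insert('i')): buffer="ieixnriodwo" (len 11), cursors c1@1 c2@3 c3@7, authorship 1.2...3....
After op 3 (insert('c')): buffer="iceicxnricodwo" (len 14), cursors c1@2 c2@5 c3@10, authorship 11.22...33....
After op 4 (add_cursor(0)): buffer="iceicxnricodwo" (len 14), cursors c4@0 c1@2 c2@5 c3@10, authorship 11.22...33....
After op 5 (insert('m')): buffer="micmeicmxnricmodwo" (len 18), cursors c4@1 c1@4 c2@8 c3@14, authorship 4111.222...333....
After op 6 (delete): buffer="iceicxnricodwo" (len 14), cursors c4@0 c1@2 c2@5 c3@10, authorship 11.22...33....
After op 7 (move_left): buffer="iceicxnricodwo" (len 14), cursors c4@0 c1@1 c2@4 c3@9, authorship 11.22...33....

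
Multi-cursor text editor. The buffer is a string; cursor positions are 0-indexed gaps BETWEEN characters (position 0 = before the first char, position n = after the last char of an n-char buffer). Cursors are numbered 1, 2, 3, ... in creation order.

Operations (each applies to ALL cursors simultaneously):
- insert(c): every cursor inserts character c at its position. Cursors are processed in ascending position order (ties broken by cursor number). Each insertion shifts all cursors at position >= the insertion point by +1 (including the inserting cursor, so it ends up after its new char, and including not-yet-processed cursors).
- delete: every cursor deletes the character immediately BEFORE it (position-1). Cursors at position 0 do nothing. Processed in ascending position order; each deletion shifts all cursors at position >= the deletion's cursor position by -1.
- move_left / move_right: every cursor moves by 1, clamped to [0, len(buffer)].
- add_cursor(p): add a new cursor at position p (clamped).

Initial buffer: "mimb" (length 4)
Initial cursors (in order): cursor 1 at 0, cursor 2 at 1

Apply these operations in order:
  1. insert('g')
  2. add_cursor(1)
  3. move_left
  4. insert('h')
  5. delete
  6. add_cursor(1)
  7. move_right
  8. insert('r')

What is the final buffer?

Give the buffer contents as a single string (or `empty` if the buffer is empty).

Answer: grrmrgrimb

Derivation:
After op 1 (insert('g')): buffer="gmgimb" (len 6), cursors c1@1 c2@3, authorship 1.2...
After op 2 (add_cursor(1)): buffer="gmgimb" (len 6), cursors c1@1 c3@1 c2@3, authorship 1.2...
After op 3 (move_left): buffer="gmgimb" (len 6), cursors c1@0 c3@0 c2@2, authorship 1.2...
After op 4 (insert('h')): buffer="hhgmhgimb" (len 9), cursors c1@2 c3@2 c2@5, authorship 131.22...
After op 5 (delete): buffer="gmgimb" (len 6), cursors c1@0 c3@0 c2@2, authorship 1.2...
After op 6 (add_cursor(1)): buffer="gmgimb" (len 6), cursors c1@0 c3@0 c4@1 c2@2, authorship 1.2...
After op 7 (move_right): buffer="gmgimb" (len 6), cursors c1@1 c3@1 c4@2 c2@3, authorship 1.2...
After op 8 (insert('r')): buffer="grrmrgrimb" (len 10), cursors c1@3 c3@3 c4@5 c2@7, authorship 113.422...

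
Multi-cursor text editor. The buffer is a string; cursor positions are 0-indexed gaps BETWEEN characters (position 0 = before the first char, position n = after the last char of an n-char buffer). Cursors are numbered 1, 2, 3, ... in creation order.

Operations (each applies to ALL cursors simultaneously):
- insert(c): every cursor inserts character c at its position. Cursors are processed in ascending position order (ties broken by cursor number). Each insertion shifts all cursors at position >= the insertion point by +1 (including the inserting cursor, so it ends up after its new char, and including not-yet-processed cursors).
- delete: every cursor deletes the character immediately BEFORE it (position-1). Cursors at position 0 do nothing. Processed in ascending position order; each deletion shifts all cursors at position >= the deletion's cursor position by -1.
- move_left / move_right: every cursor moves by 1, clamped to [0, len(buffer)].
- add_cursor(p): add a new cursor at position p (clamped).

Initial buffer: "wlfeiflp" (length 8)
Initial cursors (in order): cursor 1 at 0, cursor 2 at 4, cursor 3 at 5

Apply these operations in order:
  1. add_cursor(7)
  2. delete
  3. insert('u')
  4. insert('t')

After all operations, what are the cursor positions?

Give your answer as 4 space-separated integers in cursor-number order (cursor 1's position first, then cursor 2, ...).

Answer: 2 9 9 12

Derivation:
After op 1 (add_cursor(7)): buffer="wlfeiflp" (len 8), cursors c1@0 c2@4 c3@5 c4@7, authorship ........
After op 2 (delete): buffer="wlffp" (len 5), cursors c1@0 c2@3 c3@3 c4@4, authorship .....
After op 3 (insert('u')): buffer="uwlfuufup" (len 9), cursors c1@1 c2@6 c3@6 c4@8, authorship 1...23.4.
After op 4 (insert('t')): buffer="utwlfuuttfutp" (len 13), cursors c1@2 c2@9 c3@9 c4@12, authorship 11...2323.44.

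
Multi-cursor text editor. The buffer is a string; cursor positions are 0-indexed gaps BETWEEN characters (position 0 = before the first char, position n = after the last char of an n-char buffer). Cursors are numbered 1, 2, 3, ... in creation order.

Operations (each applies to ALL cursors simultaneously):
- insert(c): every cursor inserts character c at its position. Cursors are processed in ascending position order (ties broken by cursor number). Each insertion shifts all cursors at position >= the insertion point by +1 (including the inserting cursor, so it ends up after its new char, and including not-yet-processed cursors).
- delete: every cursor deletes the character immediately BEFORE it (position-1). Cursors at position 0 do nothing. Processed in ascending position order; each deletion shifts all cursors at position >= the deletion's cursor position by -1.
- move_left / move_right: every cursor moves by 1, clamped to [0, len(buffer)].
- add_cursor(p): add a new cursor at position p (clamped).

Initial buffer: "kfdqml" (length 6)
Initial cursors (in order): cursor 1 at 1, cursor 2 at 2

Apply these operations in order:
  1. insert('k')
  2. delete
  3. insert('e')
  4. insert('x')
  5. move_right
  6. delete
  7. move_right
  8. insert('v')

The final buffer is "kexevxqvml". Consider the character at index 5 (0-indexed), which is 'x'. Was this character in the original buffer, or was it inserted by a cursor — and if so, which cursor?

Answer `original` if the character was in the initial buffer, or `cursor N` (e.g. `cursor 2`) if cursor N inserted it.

After op 1 (insert('k')): buffer="kkfkdqml" (len 8), cursors c1@2 c2@4, authorship .1.2....
After op 2 (delete): buffer="kfdqml" (len 6), cursors c1@1 c2@2, authorship ......
After op 3 (insert('e')): buffer="kefedqml" (len 8), cursors c1@2 c2@4, authorship .1.2....
After op 4 (insert('x')): buffer="kexfexdqml" (len 10), cursors c1@3 c2@6, authorship .11.22....
After op 5 (move_right): buffer="kexfexdqml" (len 10), cursors c1@4 c2@7, authorship .11.22....
After op 6 (delete): buffer="kexexqml" (len 8), cursors c1@3 c2@5, authorship .1122...
After op 7 (move_right): buffer="kexexqml" (len 8), cursors c1@4 c2@6, authorship .1122...
After op 8 (insert('v')): buffer="kexevxqvml" (len 10), cursors c1@5 c2@8, authorship .11212.2..
Authorship (.=original, N=cursor N): . 1 1 2 1 2 . 2 . .
Index 5: author = 2

Answer: cursor 2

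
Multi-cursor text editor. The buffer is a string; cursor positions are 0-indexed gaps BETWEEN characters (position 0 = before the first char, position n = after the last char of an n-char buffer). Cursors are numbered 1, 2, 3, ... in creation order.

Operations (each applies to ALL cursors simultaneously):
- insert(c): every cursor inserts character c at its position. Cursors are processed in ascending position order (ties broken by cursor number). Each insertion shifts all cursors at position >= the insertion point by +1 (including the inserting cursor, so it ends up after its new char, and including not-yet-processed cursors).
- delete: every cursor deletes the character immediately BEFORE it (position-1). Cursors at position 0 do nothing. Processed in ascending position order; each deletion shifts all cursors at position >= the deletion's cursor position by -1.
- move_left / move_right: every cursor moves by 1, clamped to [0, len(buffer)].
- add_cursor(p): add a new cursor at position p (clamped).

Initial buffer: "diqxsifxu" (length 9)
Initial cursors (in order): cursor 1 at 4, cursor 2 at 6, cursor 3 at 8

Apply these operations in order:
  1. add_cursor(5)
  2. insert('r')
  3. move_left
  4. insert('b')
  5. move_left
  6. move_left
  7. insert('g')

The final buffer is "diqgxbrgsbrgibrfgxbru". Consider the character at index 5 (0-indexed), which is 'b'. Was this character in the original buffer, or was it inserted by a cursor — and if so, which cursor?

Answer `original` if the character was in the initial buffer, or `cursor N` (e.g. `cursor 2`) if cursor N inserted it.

Answer: cursor 1

Derivation:
After op 1 (add_cursor(5)): buffer="diqxsifxu" (len 9), cursors c1@4 c4@5 c2@6 c3@8, authorship .........
After op 2 (insert('r')): buffer="diqxrsrirfxru" (len 13), cursors c1@5 c4@7 c2@9 c3@12, authorship ....1.4.2..3.
After op 3 (move_left): buffer="diqxrsrirfxru" (len 13), cursors c1@4 c4@6 c2@8 c3@11, authorship ....1.4.2..3.
After op 4 (insert('b')): buffer="diqxbrsbribrfxbru" (len 17), cursors c1@5 c4@8 c2@11 c3@15, authorship ....11.44.22..33.
After op 5 (move_left): buffer="diqxbrsbribrfxbru" (len 17), cursors c1@4 c4@7 c2@10 c3@14, authorship ....11.44.22..33.
After op 6 (move_left): buffer="diqxbrsbribrfxbru" (len 17), cursors c1@3 c4@6 c2@9 c3@13, authorship ....11.44.22..33.
After op 7 (insert('g')): buffer="diqgxbrgsbrgibrfgxbru" (len 21), cursors c1@4 c4@8 c2@12 c3@17, authorship ...1.114.442.22.3.33.
Authorship (.=original, N=cursor N): . . . 1 . 1 1 4 . 4 4 2 . 2 2 . 3 . 3 3 .
Index 5: author = 1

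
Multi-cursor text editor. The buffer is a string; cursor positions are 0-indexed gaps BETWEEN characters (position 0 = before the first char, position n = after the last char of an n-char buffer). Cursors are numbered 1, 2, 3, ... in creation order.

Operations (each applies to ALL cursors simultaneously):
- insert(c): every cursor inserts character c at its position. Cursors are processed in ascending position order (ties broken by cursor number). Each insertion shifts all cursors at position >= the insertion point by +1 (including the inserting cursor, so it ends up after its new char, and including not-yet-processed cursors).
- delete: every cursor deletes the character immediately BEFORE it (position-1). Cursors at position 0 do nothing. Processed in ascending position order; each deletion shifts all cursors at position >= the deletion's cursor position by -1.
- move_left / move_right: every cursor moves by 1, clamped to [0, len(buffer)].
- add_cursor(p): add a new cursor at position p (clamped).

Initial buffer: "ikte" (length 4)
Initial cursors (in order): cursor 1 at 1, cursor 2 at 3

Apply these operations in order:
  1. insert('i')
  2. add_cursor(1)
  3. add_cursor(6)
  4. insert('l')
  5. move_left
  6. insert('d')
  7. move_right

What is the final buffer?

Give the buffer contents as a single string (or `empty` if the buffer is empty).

After op 1 (insert('i')): buffer="iiktie" (len 6), cursors c1@2 c2@5, authorship .1..2.
After op 2 (add_cursor(1)): buffer="iiktie" (len 6), cursors c3@1 c1@2 c2@5, authorship .1..2.
After op 3 (add_cursor(6)): buffer="iiktie" (len 6), cursors c3@1 c1@2 c2@5 c4@6, authorship .1..2.
After op 4 (insert('l')): buffer="ililktilel" (len 10), cursors c3@2 c1@4 c2@8 c4@10, authorship .311..22.4
After op 5 (move_left): buffer="ililktilel" (len 10), cursors c3@1 c1@3 c2@7 c4@9, authorship .311..22.4
After op 6 (insert('d')): buffer="idlidlktidledl" (len 14), cursors c3@2 c1@5 c2@10 c4@13, authorship .33111..222.44
After op 7 (move_right): buffer="idlidlktidledl" (len 14), cursors c3@3 c1@6 c2@11 c4@14, authorship .33111..222.44

Answer: idlidlktidledl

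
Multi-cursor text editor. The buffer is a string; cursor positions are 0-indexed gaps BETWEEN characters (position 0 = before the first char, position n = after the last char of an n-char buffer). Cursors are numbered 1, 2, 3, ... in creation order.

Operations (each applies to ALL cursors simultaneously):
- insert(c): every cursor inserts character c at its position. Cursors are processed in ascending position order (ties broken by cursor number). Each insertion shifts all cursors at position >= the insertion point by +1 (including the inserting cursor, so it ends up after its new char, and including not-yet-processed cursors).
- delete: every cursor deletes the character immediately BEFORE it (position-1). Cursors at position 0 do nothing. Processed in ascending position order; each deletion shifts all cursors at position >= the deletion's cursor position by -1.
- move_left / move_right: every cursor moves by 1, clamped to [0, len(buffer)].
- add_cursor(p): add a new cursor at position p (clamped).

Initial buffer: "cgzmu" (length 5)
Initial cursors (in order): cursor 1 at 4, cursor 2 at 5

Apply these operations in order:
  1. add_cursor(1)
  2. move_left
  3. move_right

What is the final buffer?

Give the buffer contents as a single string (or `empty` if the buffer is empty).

Answer: cgzmu

Derivation:
After op 1 (add_cursor(1)): buffer="cgzmu" (len 5), cursors c3@1 c1@4 c2@5, authorship .....
After op 2 (move_left): buffer="cgzmu" (len 5), cursors c3@0 c1@3 c2@4, authorship .....
After op 3 (move_right): buffer="cgzmu" (len 5), cursors c3@1 c1@4 c2@5, authorship .....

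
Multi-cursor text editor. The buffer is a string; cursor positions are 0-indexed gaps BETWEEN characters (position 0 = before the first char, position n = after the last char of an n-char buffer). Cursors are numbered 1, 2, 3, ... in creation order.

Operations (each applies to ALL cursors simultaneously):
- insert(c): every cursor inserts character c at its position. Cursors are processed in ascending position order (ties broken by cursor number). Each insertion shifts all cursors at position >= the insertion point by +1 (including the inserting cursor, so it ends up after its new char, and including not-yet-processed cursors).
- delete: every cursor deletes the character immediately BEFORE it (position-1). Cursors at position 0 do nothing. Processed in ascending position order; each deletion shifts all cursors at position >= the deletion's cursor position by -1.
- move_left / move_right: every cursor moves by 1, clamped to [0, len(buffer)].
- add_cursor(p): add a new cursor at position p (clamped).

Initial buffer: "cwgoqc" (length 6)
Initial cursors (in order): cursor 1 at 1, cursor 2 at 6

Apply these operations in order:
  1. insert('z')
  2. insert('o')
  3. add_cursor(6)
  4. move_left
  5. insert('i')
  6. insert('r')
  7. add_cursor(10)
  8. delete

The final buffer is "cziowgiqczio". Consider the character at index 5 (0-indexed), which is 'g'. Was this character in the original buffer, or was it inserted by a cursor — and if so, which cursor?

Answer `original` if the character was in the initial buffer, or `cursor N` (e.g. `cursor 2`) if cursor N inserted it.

After op 1 (insert('z')): buffer="czwgoqcz" (len 8), cursors c1@2 c2@8, authorship .1.....2
After op 2 (insert('o')): buffer="czowgoqczo" (len 10), cursors c1@3 c2@10, authorship .11.....22
After op 3 (add_cursor(6)): buffer="czowgoqczo" (len 10), cursors c1@3 c3@6 c2@10, authorship .11.....22
After op 4 (move_left): buffer="czowgoqczo" (len 10), cursors c1@2 c3@5 c2@9, authorship .11.....22
After op 5 (insert('i')): buffer="cziowgioqczio" (len 13), cursors c1@3 c3@7 c2@12, authorship .111..3...222
After op 6 (insert('r')): buffer="czirowgiroqcziro" (len 16), cursors c1@4 c3@9 c2@15, authorship .1111..33...2222
After op 7 (add_cursor(10)): buffer="czirowgiroqcziro" (len 16), cursors c1@4 c3@9 c4@10 c2@15, authorship .1111..33...2222
After op 8 (delete): buffer="cziowgiqczio" (len 12), cursors c1@3 c3@7 c4@7 c2@11, authorship .111..3..222
Authorship (.=original, N=cursor N): . 1 1 1 . . 3 . . 2 2 2
Index 5: author = original

Answer: original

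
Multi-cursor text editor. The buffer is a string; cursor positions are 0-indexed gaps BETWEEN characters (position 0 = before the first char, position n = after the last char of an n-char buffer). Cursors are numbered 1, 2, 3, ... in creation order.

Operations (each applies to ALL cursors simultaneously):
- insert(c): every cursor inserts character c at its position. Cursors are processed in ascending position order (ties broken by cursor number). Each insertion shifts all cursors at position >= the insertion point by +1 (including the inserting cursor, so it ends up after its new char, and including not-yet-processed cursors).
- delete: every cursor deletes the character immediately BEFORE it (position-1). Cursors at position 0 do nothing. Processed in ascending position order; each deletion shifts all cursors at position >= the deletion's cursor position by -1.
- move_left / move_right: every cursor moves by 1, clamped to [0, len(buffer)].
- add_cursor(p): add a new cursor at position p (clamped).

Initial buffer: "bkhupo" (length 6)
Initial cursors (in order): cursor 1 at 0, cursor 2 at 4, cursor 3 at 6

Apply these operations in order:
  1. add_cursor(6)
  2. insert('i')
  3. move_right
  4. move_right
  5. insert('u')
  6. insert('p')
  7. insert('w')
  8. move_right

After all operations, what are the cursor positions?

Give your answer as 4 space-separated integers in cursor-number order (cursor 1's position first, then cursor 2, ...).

After op 1 (add_cursor(6)): buffer="bkhupo" (len 6), cursors c1@0 c2@4 c3@6 c4@6, authorship ......
After op 2 (insert('i')): buffer="ibkhuipoii" (len 10), cursors c1@1 c2@6 c3@10 c4@10, authorship 1....2..34
After op 3 (move_right): buffer="ibkhuipoii" (len 10), cursors c1@2 c2@7 c3@10 c4@10, authorship 1....2..34
After op 4 (move_right): buffer="ibkhuipoii" (len 10), cursors c1@3 c2@8 c3@10 c4@10, authorship 1....2..34
After op 5 (insert('u')): buffer="ibkuhuipouiiuu" (len 14), cursors c1@4 c2@10 c3@14 c4@14, authorship 1..1..2..23434
After op 6 (insert('p')): buffer="ibkuphuipoupiiuupp" (len 18), cursors c1@5 c2@12 c3@18 c4@18, authorship 1..11..2..22343434
After op 7 (insert('w')): buffer="ibkupwhuipoupwiiuuppww" (len 22), cursors c1@6 c2@14 c3@22 c4@22, authorship 1..111..2..22234343434
After op 8 (move_right): buffer="ibkupwhuipoupwiiuuppww" (len 22), cursors c1@7 c2@15 c3@22 c4@22, authorship 1..111..2..22234343434

Answer: 7 15 22 22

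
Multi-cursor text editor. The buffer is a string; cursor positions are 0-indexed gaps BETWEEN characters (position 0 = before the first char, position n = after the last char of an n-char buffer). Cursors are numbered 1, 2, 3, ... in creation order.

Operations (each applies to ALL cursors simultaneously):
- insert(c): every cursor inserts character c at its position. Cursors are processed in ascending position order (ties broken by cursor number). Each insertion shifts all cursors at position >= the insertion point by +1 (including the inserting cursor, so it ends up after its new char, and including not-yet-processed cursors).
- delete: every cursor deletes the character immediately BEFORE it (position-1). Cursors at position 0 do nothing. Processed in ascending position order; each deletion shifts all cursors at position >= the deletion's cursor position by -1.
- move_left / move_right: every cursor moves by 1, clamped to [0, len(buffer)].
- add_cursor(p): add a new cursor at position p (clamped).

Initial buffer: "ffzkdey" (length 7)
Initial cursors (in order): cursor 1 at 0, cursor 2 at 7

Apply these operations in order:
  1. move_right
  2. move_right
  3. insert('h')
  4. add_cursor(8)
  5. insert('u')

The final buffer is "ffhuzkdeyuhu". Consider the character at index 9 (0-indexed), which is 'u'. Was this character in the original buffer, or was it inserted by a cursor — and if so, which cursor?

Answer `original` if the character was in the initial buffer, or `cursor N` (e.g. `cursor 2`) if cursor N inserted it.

Answer: cursor 3

Derivation:
After op 1 (move_right): buffer="ffzkdey" (len 7), cursors c1@1 c2@7, authorship .......
After op 2 (move_right): buffer="ffzkdey" (len 7), cursors c1@2 c2@7, authorship .......
After op 3 (insert('h')): buffer="ffhzkdeyh" (len 9), cursors c1@3 c2@9, authorship ..1.....2
After op 4 (add_cursor(8)): buffer="ffhzkdeyh" (len 9), cursors c1@3 c3@8 c2@9, authorship ..1.....2
After op 5 (insert('u')): buffer="ffhuzkdeyuhu" (len 12), cursors c1@4 c3@10 c2@12, authorship ..11.....322
Authorship (.=original, N=cursor N): . . 1 1 . . . . . 3 2 2
Index 9: author = 3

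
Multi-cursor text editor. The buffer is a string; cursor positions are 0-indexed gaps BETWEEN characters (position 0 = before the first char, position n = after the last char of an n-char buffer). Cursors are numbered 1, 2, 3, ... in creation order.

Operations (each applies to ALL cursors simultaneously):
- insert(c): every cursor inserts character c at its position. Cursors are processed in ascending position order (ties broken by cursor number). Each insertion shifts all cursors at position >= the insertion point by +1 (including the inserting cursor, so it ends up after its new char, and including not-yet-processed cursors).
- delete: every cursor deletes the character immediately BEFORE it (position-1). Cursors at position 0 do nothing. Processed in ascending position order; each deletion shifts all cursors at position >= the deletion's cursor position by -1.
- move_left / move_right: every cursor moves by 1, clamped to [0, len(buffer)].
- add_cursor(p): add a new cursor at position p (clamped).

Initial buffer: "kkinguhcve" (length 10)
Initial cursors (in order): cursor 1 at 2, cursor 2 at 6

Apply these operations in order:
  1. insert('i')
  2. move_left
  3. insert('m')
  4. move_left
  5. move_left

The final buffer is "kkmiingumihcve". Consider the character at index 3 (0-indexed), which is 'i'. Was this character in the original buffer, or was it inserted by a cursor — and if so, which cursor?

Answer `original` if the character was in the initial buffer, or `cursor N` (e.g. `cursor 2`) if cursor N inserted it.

After op 1 (insert('i')): buffer="kkiinguihcve" (len 12), cursors c1@3 c2@8, authorship ..1....2....
After op 2 (move_left): buffer="kkiinguihcve" (len 12), cursors c1@2 c2@7, authorship ..1....2....
After op 3 (insert('m')): buffer="kkmiingumihcve" (len 14), cursors c1@3 c2@9, authorship ..11....22....
After op 4 (move_left): buffer="kkmiingumihcve" (len 14), cursors c1@2 c2@8, authorship ..11....22....
After op 5 (move_left): buffer="kkmiingumihcve" (len 14), cursors c1@1 c2@7, authorship ..11....22....
Authorship (.=original, N=cursor N): . . 1 1 . . . . 2 2 . . . .
Index 3: author = 1

Answer: cursor 1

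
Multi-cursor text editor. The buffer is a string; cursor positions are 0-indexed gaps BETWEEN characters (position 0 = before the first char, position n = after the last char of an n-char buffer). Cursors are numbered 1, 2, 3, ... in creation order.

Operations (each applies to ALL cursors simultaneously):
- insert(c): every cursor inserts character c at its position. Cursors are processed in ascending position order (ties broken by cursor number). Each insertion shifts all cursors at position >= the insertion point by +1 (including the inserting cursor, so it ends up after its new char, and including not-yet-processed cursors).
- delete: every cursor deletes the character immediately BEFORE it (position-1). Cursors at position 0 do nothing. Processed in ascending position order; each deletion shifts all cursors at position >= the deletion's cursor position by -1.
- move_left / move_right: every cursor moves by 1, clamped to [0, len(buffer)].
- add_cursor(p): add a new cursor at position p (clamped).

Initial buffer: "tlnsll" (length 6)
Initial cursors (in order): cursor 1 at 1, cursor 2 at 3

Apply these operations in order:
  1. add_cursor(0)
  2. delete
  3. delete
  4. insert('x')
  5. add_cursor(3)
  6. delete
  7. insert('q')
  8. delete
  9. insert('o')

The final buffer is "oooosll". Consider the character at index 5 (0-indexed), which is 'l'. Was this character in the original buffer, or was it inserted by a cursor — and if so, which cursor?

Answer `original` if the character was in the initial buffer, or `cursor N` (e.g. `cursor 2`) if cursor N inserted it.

After op 1 (add_cursor(0)): buffer="tlnsll" (len 6), cursors c3@0 c1@1 c2@3, authorship ......
After op 2 (delete): buffer="lsll" (len 4), cursors c1@0 c3@0 c2@1, authorship ....
After op 3 (delete): buffer="sll" (len 3), cursors c1@0 c2@0 c3@0, authorship ...
After op 4 (insert('x')): buffer="xxxsll" (len 6), cursors c1@3 c2@3 c3@3, authorship 123...
After op 5 (add_cursor(3)): buffer="xxxsll" (len 6), cursors c1@3 c2@3 c3@3 c4@3, authorship 123...
After op 6 (delete): buffer="sll" (len 3), cursors c1@0 c2@0 c3@0 c4@0, authorship ...
After op 7 (insert('q')): buffer="qqqqsll" (len 7), cursors c1@4 c2@4 c3@4 c4@4, authorship 1234...
After op 8 (delete): buffer="sll" (len 3), cursors c1@0 c2@0 c3@0 c4@0, authorship ...
After op 9 (insert('o')): buffer="oooosll" (len 7), cursors c1@4 c2@4 c3@4 c4@4, authorship 1234...
Authorship (.=original, N=cursor N): 1 2 3 4 . . .
Index 5: author = original

Answer: original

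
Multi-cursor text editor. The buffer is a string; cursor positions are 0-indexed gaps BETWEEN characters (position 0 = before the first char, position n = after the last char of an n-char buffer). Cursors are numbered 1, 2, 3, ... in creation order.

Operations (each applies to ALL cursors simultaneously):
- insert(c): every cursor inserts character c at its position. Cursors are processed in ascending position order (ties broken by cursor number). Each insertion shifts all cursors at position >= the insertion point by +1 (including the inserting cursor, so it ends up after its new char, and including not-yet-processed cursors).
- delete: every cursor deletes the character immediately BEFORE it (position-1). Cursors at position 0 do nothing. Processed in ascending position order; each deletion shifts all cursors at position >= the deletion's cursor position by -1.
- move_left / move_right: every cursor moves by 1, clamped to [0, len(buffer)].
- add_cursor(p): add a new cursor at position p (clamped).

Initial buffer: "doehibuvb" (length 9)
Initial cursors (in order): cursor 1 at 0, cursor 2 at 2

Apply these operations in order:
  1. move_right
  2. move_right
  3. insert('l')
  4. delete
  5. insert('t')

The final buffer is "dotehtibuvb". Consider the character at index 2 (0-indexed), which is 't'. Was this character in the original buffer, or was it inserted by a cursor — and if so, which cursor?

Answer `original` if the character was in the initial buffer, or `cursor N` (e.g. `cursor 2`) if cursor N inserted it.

After op 1 (move_right): buffer="doehibuvb" (len 9), cursors c1@1 c2@3, authorship .........
After op 2 (move_right): buffer="doehibuvb" (len 9), cursors c1@2 c2@4, authorship .........
After op 3 (insert('l')): buffer="dolehlibuvb" (len 11), cursors c1@3 c2@6, authorship ..1..2.....
After op 4 (delete): buffer="doehibuvb" (len 9), cursors c1@2 c2@4, authorship .........
After op 5 (insert('t')): buffer="dotehtibuvb" (len 11), cursors c1@3 c2@6, authorship ..1..2.....
Authorship (.=original, N=cursor N): . . 1 . . 2 . . . . .
Index 2: author = 1

Answer: cursor 1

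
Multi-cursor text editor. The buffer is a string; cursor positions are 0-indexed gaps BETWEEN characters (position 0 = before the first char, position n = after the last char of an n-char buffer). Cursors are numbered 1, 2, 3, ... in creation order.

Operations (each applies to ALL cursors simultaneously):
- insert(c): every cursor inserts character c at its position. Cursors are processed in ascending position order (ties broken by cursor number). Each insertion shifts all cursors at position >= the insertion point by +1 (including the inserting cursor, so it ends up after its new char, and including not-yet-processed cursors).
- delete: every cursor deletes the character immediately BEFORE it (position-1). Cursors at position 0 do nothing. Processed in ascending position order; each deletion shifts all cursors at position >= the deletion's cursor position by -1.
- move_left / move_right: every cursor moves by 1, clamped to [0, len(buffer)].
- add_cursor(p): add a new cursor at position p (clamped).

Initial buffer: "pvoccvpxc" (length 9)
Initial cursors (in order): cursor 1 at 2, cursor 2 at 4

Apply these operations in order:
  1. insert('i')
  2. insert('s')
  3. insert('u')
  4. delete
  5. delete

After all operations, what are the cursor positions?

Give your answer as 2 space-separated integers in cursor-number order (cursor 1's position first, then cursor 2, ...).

Answer: 3 6

Derivation:
After op 1 (insert('i')): buffer="pviocicvpxc" (len 11), cursors c1@3 c2@6, authorship ..1..2.....
After op 2 (insert('s')): buffer="pvisociscvpxc" (len 13), cursors c1@4 c2@8, authorship ..11..22.....
After op 3 (insert('u')): buffer="pvisuocisucvpxc" (len 15), cursors c1@5 c2@10, authorship ..111..222.....
After op 4 (delete): buffer="pvisociscvpxc" (len 13), cursors c1@4 c2@8, authorship ..11..22.....
After op 5 (delete): buffer="pviocicvpxc" (len 11), cursors c1@3 c2@6, authorship ..1..2.....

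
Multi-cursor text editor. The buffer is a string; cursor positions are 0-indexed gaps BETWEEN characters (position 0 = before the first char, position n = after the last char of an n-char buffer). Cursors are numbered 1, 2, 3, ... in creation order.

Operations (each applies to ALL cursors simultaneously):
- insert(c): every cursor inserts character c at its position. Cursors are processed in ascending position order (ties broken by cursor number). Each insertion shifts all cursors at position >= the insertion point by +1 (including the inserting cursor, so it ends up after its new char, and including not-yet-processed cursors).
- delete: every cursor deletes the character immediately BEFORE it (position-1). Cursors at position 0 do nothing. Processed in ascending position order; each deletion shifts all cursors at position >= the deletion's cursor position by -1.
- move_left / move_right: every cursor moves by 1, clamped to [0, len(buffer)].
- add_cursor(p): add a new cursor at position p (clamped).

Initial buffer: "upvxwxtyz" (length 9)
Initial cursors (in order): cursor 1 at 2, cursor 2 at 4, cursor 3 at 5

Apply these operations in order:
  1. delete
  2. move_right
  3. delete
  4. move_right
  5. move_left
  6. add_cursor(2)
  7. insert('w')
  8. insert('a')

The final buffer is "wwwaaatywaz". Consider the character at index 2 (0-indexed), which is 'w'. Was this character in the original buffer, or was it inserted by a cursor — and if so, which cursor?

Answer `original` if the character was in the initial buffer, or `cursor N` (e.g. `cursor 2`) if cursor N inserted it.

After op 1 (delete): buffer="uvxtyz" (len 6), cursors c1@1 c2@2 c3@2, authorship ......
After op 2 (move_right): buffer="uvxtyz" (len 6), cursors c1@2 c2@3 c3@3, authorship ......
After op 3 (delete): buffer="tyz" (len 3), cursors c1@0 c2@0 c3@0, authorship ...
After op 4 (move_right): buffer="tyz" (len 3), cursors c1@1 c2@1 c3@1, authorship ...
After op 5 (move_left): buffer="tyz" (len 3), cursors c1@0 c2@0 c3@0, authorship ...
After op 6 (add_cursor(2)): buffer="tyz" (len 3), cursors c1@0 c2@0 c3@0 c4@2, authorship ...
After op 7 (insert('w')): buffer="wwwtywz" (len 7), cursors c1@3 c2@3 c3@3 c4@6, authorship 123..4.
After op 8 (insert('a')): buffer="wwwaaatywaz" (len 11), cursors c1@6 c2@6 c3@6 c4@10, authorship 123123..44.
Authorship (.=original, N=cursor N): 1 2 3 1 2 3 . . 4 4 .
Index 2: author = 3

Answer: cursor 3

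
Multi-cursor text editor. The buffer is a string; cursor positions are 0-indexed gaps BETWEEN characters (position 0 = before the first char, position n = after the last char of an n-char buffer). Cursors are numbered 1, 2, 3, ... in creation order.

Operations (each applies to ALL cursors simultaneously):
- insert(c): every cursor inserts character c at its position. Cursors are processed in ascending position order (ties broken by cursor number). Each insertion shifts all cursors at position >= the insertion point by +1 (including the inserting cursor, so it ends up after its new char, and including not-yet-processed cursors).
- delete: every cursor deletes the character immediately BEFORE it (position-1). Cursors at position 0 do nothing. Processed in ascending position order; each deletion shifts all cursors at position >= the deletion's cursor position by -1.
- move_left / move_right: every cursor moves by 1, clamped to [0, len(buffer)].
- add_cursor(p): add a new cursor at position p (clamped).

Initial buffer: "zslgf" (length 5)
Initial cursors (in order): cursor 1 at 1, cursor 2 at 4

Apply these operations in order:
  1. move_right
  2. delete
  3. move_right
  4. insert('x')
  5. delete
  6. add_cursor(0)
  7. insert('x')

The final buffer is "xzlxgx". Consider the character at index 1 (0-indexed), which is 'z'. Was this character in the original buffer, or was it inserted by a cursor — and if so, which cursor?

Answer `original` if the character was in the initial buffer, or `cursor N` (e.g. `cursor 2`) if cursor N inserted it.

After op 1 (move_right): buffer="zslgf" (len 5), cursors c1@2 c2@5, authorship .....
After op 2 (delete): buffer="zlg" (len 3), cursors c1@1 c2@3, authorship ...
After op 3 (move_right): buffer="zlg" (len 3), cursors c1@2 c2@3, authorship ...
After op 4 (insert('x')): buffer="zlxgx" (len 5), cursors c1@3 c2@5, authorship ..1.2
After op 5 (delete): buffer="zlg" (len 3), cursors c1@2 c2@3, authorship ...
After op 6 (add_cursor(0)): buffer="zlg" (len 3), cursors c3@0 c1@2 c2@3, authorship ...
After op 7 (insert('x')): buffer="xzlxgx" (len 6), cursors c3@1 c1@4 c2@6, authorship 3..1.2
Authorship (.=original, N=cursor N): 3 . . 1 . 2
Index 1: author = original

Answer: original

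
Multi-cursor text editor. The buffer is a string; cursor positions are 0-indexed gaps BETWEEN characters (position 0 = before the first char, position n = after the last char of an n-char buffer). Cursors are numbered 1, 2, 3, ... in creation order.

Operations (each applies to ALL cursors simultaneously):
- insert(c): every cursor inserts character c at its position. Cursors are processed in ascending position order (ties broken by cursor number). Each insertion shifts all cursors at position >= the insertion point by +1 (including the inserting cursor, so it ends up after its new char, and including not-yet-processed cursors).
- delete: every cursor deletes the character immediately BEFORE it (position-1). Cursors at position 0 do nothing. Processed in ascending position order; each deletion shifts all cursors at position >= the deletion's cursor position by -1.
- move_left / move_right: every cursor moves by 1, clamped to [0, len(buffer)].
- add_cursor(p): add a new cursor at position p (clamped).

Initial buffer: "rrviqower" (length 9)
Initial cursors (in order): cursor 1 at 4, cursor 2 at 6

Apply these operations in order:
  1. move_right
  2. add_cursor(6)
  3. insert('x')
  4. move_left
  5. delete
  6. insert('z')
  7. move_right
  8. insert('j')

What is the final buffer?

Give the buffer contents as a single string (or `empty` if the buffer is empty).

After op 1 (move_right): buffer="rrviqower" (len 9), cursors c1@5 c2@7, authorship .........
After op 2 (add_cursor(6)): buffer="rrviqower" (len 9), cursors c1@5 c3@6 c2@7, authorship .........
After op 3 (insert('x')): buffer="rrviqxoxwxer" (len 12), cursors c1@6 c3@8 c2@10, authorship .....1.3.2..
After op 4 (move_left): buffer="rrviqxoxwxer" (len 12), cursors c1@5 c3@7 c2@9, authorship .....1.3.2..
After op 5 (delete): buffer="rrvixxxer" (len 9), cursors c1@4 c3@5 c2@6, authorship ....132..
After op 6 (insert('z')): buffer="rrvizxzxzxer" (len 12), cursors c1@5 c3@7 c2@9, authorship ....113322..
After op 7 (move_right): buffer="rrvizxzxzxer" (len 12), cursors c1@6 c3@8 c2@10, authorship ....113322..
After op 8 (insert('j')): buffer="rrvizxjzxjzxjer" (len 15), cursors c1@7 c3@10 c2@13, authorship ....111333222..

Answer: rrvizxjzxjzxjer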